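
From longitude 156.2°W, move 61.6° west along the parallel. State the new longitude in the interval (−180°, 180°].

Start at -156.2°; shift −61.6° → -217.8°.
-217.8° lies outside (−180°, 180°]; add 360° → +142.2°.

142.2°E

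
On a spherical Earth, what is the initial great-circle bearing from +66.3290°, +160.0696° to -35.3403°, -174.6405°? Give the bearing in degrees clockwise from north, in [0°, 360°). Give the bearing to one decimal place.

Δλ = -174.6405 − 160.0696 = -334.7101°; wrapped into (−180°, 180°]: 25.2899°.
θ = atan2( sin Δλ · cos φ₂ , cos φ₁ · sin φ₂ − sin φ₁ · cos φ₂ · cos Δλ )
  = atan2(0.34848, -0.90773) = 158.998° → normalised to [0°, 360°): 158.998°.

159.0°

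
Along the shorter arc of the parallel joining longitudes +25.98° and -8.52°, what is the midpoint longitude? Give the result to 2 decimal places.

+8.73°

Signed shortest Δλ from +25.98° to -8.52° is -34.50°.
Midpoint longitude = +25.98° + (-34.50°)/2 = +25.98° − 17.25° = +8.73°.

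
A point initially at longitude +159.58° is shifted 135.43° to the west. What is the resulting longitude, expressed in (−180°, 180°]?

+24.15°

Start at +159.58°; shift −135.43° → +24.15°.
+24.15° already lies in (−180°, 180°].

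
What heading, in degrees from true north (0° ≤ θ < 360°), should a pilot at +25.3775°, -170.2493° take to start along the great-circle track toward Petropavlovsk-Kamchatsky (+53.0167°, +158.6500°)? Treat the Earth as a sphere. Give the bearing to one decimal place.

328.2°

Δλ = 158.6500 − -170.2493 = 328.8993°; wrapped into (−180°, 180°]: -31.1007°.
θ = atan2( sin Δλ · cos φ₂ , cos φ₁ · sin φ₂ − sin φ₁ · cos φ₂ · cos Δλ )
  = atan2(-0.31074, 0.50096) = -31.811° → normalised to [0°, 360°): 328.189°.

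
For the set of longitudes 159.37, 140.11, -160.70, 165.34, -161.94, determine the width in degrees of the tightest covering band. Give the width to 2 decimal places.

Sort the longitudes: -161.94°, -160.70°, +140.11°, +159.37°, +165.34°.
Eastward gaps between consecutive values (wrapping around): 1.24°, 300.81°, 19.26°, 5.97°, 32.72°.
Largest gap = 300.81° ⇒ minimal covering band is its complement: 360° − 300.81° = 59.19°.
Band runs from +140.11° eastward to -160.70°, crossing the antimeridian.

59.19°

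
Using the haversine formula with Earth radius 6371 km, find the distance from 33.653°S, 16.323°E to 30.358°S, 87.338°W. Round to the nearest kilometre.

Δλ = -87.338 − 16.323 = -103.661°.
Δφ = -30.358 − -33.653 = 3.295°.
a = sin²(Δφ/2) + cos φ₁ · cos φ₂ · sin²(Δλ/2) = 0.444783.
c = 2·atan2(√a, √(1−a)) = 1.46014 rad → d = 6371·c ≈ 9302.53 km.

9303 km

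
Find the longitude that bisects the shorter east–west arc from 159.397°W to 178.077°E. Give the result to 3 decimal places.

Signed shortest Δλ from -159.397° to +178.077° is -22.526°.
Midpoint longitude = -159.397° + (-22.526°)/2 = -159.397° − 11.263° = -170.660°.
(The naïve average (-159.397 + +178.077)/2 = 9.34° is on the wrong side of the globe.)

170.660°W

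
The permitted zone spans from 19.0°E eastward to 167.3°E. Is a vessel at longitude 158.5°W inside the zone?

Band width going east from +19.0° to +167.3°: ((167.3 − 19.0) mod 360) = 148.3°.
Offset of -158.5° east of the west edge: ((-158.5 − 19.0) mod 360) = 182.5°.
182.5° > 148.3° ⇒ outside.

No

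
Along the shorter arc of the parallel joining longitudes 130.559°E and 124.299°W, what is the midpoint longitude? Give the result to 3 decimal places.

Signed shortest Δλ from +130.559° to -124.299° is +105.142°.
Midpoint longitude = +130.559° + (+105.142°)/2 = +130.559° + 52.571° = +183.130°.
Normalise into (−180°, 180°]: -176.870°.
(The naïve average (+130.559 + -124.299)/2 = 3.13° is on the wrong side of the globe.)

176.870°W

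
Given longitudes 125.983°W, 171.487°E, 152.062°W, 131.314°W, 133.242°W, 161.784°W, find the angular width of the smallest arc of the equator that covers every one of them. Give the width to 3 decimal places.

62.530°

Sort the longitudes: -161.784°, -152.062°, -133.242°, -131.314°, -125.983°, +171.487°.
Eastward gaps between consecutive values (wrapping around): 9.722°, 18.820°, 1.928°, 5.331°, 297.470°, 26.729°.
Largest gap = 297.470° ⇒ minimal covering band is its complement: 360° − 297.470° = 62.530°.
Band runs from +171.487° eastward to -125.983°, crossing the antimeridian.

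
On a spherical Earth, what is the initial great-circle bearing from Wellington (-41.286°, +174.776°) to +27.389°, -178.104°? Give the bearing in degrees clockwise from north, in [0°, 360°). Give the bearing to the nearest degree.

7°

Δλ = -178.104 − 174.776 = -352.880°; wrapped into (−180°, 180°]: 7.120°.
θ = atan2( sin Δλ · cos φ₂ , cos φ₁ · sin φ₂ − sin φ₁ · cos φ₂ · cos Δλ )
  = atan2(0.11005, 0.92701) = 6.770° → normalised to [0°, 360°): 6.770°.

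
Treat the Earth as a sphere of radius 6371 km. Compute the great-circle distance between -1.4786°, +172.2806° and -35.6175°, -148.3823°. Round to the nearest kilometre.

Δλ = -148.3823 − 172.2806 = -320.6629°; wrapped into (−180°, 180°]: 39.3371°.
Δφ = -35.6175 − -1.4786 = -34.1389°.
a = sin²(Δφ/2) + cos φ₁ · cos φ₂ · sin²(Δλ/2) = 0.178222.
c = 2·atan2(√a, √(1−a)) = 0.87166 rad → d = 6371·c ≈ 5553.35 km.

5553 km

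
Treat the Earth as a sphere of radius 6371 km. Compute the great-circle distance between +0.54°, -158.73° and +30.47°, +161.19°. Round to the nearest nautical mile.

Δλ = 161.19 − -158.73 = 319.92°; wrapped into (−180°, 180°]: -40.08°.
Δφ = 30.47 − 0.54 = 29.93°.
a = sin²(Δφ/2) + cos φ₁ · cos φ₂ · sin²(Δλ/2) = 0.167887.
c = 2·atan2(√a, √(1−a)) = 0.84434 rad → d = 6371·c ≈ 5379.29 km ≈ 2904.58 nmi.

2905 nmi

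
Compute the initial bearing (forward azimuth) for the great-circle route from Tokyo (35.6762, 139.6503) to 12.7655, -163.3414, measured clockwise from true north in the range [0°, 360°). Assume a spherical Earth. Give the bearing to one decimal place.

99.0°

Δλ = -163.3414 − 139.6503 = -302.9917°; wrapped into (−180°, 180°]: 57.0083°.
θ = atan2( sin Δλ · cos φ₂ , cos φ₁ · sin φ₂ − sin φ₁ · cos φ₂ · cos Δλ )
  = atan2(0.81802, -0.13022) = 99.045° → normalised to [0°, 360°): 99.045°.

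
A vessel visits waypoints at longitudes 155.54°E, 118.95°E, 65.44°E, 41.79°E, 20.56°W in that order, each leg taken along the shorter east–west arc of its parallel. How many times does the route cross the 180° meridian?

Leg 1: +155.54° → +118.95°, shortest Δλ = -36.59° (west) — does not cross 180°.
Leg 2: +118.95° → +65.44°, shortest Δλ = -53.51° (west) — does not cross 180°.
Leg 3: +65.44° → +41.79°, shortest Δλ = -23.65° (west) — does not cross 180°.
Leg 4: +41.79° → -20.56°, shortest Δλ = -62.35° (west) — does not cross 180°.
Total crossings: 0.

0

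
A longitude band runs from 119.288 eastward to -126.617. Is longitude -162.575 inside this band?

Band width going east from +119.288° to -126.617°: ((-126.617 − 119.288) mod 360) = 114.095°.
Offset of -162.575° east of the west edge: ((-162.575 − 119.288) mod 360) = 78.137°.
78.137° ≤ 114.095° ⇒ inside.

Yes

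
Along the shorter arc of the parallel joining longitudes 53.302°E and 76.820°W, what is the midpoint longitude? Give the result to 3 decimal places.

Signed shortest Δλ from +53.302° to -76.820° is -130.122°.
Midpoint longitude = +53.302° + (-130.122°)/2 = +53.302° − 65.061° = -11.759°.

11.759°W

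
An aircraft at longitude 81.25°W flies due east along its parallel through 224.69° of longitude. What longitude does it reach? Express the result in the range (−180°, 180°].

Start at -81.25°; shift +224.69° → +143.44°.
+143.44° already lies in (−180°, 180°].

143.44°E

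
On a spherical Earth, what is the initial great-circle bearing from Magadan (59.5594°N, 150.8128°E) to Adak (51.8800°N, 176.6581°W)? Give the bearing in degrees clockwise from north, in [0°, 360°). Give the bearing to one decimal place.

Δλ = -176.6581 − 150.8128 = -327.4709°; wrapped into (−180°, 180°]: 32.5291°.
θ = atan2( sin Δλ · cos φ₂ , cos φ₁ · sin φ₂ − sin φ₁ · cos φ₂ · cos Δλ )
  = atan2(0.33195, -0.05013) = 98.589° → normalised to [0°, 360°): 98.589°.

98.6°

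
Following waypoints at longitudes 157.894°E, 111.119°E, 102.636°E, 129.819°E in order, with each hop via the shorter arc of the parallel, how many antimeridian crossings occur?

Leg 1: +157.894° → +111.119°, shortest Δλ = -46.775° (west) — does not cross 180°.
Leg 2: +111.119° → +102.636°, shortest Δλ = -8.483° (west) — does not cross 180°.
Leg 3: +102.636° → +129.819°, shortest Δλ = 27.183° (east) — does not cross 180°.
Total crossings: 0.

0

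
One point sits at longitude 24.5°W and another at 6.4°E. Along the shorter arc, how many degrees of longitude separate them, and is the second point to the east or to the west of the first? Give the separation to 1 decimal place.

Raw difference: 6.4 − -24.5 = 30.9°.
Normalise into (−180°, 180°]: 30.9° stays 30.9°.
Positive ⇒ the second point lies to the east; separation 30.9°.

30.9° east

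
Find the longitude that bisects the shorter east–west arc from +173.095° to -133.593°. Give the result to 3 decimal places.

Signed shortest Δλ from +173.095° to -133.593° is +53.312°.
Midpoint longitude = +173.095° + (+53.312°)/2 = +173.095° + 26.656° = +199.751°.
Normalise into (−180°, 180°]: -160.249°.
(The naïve average (+173.095 + -133.593)/2 = 19.751° is on the wrong side of the globe.)

-160.249°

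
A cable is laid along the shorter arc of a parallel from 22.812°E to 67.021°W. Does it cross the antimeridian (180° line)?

Signed shortest Δλ = ((-67.021 − 22.812 + 180) mod 360) − 180 = -89.833°.
Going west by 89.833° from +22.812° reaches -67.021° without touching 180°.

No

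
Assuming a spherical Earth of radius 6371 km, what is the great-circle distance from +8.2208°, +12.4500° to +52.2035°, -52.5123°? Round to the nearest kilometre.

Δλ = -52.5123 − 12.4500 = -64.9623°.
Δφ = 52.2035 − 8.2208 = 43.9827°.
a = sin²(Δφ/2) + cos φ₁ · cos φ₂ · sin²(Δλ/2) = 0.315153.
c = 2·atan2(√a, √(1−a)) = 1.19212 rad → d = 6371·c ≈ 7594.98 km.

7595 km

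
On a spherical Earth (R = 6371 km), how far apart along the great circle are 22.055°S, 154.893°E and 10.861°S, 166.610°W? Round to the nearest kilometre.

Δλ = -166.610 − 154.893 = -321.503°; wrapped into (−180°, 180°]: 38.497°.
Δφ = -10.861 − -22.055 = 11.194°.
a = sin²(Δφ/2) + cos φ₁ · cos φ₂ · sin²(Δλ/2) = 0.108435.
c = 2·atan2(√a, √(1−a)) = 0.67111 rad → d = 6371·c ≈ 4275.66 km.

4276 km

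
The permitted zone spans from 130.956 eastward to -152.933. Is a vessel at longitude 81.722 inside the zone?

Band width going east from +130.956° to -152.933°: ((-152.933 − 130.956) mod 360) = 76.111°.
Offset of +81.722° east of the west edge: ((81.722 − 130.956) mod 360) = 310.766°.
310.766° > 76.111° ⇒ outside.

No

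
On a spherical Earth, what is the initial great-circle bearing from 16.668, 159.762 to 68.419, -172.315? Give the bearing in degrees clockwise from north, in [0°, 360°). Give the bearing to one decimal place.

12.2°

Δλ = -172.315 − 159.762 = -332.077°; wrapped into (−180°, 180°]: 27.923°.
θ = atan2( sin Δλ · cos φ₂ , cos φ₁ · sin φ₂ − sin φ₁ · cos φ₂ · cos Δλ )
  = atan2(0.17224, 0.79761) = 12.186° → normalised to [0°, 360°): 12.186°.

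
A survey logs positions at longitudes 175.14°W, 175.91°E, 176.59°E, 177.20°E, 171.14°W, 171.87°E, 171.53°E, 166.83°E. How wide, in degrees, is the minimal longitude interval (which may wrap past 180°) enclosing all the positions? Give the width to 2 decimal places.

Sort the longitudes: -175.14°, -171.14°, +166.83°, +171.53°, +171.87°, +175.91°, +176.59°, +177.20°.
Eastward gaps between consecutive values (wrapping around): 4.00°, 337.97°, 4.70°, 0.34°, 4.04°, 0.68°, 0.61°, 7.66°.
Largest gap = 337.97° ⇒ minimal covering band is its complement: 360° − 337.97° = 22.03°.
Band runs from +166.83° eastward to -171.14°, crossing the antimeridian.

22.03°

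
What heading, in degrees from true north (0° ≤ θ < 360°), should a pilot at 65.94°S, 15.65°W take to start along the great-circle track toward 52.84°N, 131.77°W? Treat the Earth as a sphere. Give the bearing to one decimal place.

Δλ = -131.77 − -15.65 = -116.12°.
θ = atan2( sin Δλ · cos φ₂ , cos φ₁ · sin φ₂ − sin φ₁ · cos φ₂ · cos Δλ )
  = atan2(-0.54235, 0.08208) = -81.394° → normalised to [0°, 360°): 278.606°.

278.6°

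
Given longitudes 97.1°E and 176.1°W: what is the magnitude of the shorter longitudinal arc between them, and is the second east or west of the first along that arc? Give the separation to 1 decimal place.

Raw difference: -176.1 − 97.1 = -273.2°.
Normalise into (−180°, 180°]: -273.2° + 360° = 86.8°.
Positive ⇒ the second point lies to the east; separation 86.8°.

86.8° east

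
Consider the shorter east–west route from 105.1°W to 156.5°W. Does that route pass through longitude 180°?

No

Signed shortest Δλ = ((-156.5 − -105.1 + 180) mod 360) − 180 = -51.4°.
Going west by 51.4° from -105.1° reaches -156.5° without touching 180°.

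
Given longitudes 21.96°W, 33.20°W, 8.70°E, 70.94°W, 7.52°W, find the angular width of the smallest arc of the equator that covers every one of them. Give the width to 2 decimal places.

79.64°

Sort the longitudes: -70.94°, -33.20°, -21.96°, -7.52°, +8.70°.
Eastward gaps between consecutive values (wrapping around): 37.74°, 11.24°, 14.44°, 16.22°, 280.36°.
Largest gap = 280.36° ⇒ minimal covering band is its complement: 360° − 280.36° = 79.64°.
Band runs from -70.94° eastward to +8.70°.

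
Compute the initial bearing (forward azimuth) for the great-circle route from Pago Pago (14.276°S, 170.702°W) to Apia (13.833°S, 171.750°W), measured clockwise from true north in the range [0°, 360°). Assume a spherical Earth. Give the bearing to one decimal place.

293.4°

Δλ = -171.750 − -170.702 = -1.048°.
θ = atan2( sin Δλ · cos φ₂ , cos φ₁ · sin φ₂ − sin φ₁ · cos φ₂ · cos Δλ )
  = atan2(-0.01776, 0.00769) = -66.583° → normalised to [0°, 360°): 293.417°.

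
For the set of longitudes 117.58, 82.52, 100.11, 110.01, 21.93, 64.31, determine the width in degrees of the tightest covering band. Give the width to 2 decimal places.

Sort the longitudes: +21.93°, +64.31°, +82.52°, +100.11°, +110.01°, +117.58°.
Eastward gaps between consecutive values (wrapping around): 42.38°, 18.21°, 17.59°, 9.90°, 7.57°, 264.35°.
Largest gap = 264.35° ⇒ minimal covering band is its complement: 360° − 264.35° = 95.65°.
Band runs from +21.93° eastward to +117.58°.

95.65°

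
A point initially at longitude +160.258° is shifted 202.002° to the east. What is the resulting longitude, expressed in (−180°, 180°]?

Start at +160.258°; shift +202.002° → +362.260°.
+362.260° lies outside (−180°, 180°]; subtract 360° → +2.260°.

+2.260°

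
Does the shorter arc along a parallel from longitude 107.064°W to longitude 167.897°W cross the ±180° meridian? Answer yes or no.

No

Signed shortest Δλ = ((-167.897 − -107.064 + 180) mod 360) − 180 = -60.833°.
Going west by 60.833° from -107.064° reaches -167.897° without touching 180°.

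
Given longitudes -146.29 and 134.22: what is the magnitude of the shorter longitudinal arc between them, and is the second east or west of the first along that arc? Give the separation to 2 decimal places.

79.49° west

Raw difference: 134.22 − -146.29 = 280.51°.
Normalise into (−180°, 180°]: 280.51° − 360° = -79.49°.
Negative ⇒ the second point lies to the west; separation 79.49°.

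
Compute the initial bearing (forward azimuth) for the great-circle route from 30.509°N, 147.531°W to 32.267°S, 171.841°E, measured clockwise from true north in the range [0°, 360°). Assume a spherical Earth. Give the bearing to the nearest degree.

Δλ = 171.841 − -147.531 = 319.372°; wrapped into (−180°, 180°]: -40.628°.
θ = atan2( sin Δλ · cos φ₂ , cos φ₁ · sin φ₂ − sin φ₁ · cos φ₂ · cos Δλ )
  = atan2(-0.55059, -0.78575) = -144.980° → normalised to [0°, 360°): 215.020°.

215°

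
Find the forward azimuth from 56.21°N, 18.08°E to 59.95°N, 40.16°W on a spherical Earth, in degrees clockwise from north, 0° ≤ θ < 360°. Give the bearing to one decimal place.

301.6°

Δλ = -40.16 − 18.08 = -58.24°.
θ = atan2( sin Δλ · cos φ₂ , cos φ₁ · sin φ₂ − sin φ₁ · cos φ₂ · cos Δλ )
  = atan2(-0.42577, 0.26234) = -58.360° → normalised to [0°, 360°): 301.640°.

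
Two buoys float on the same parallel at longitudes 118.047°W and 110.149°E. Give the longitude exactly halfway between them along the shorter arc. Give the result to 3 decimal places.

Signed shortest Δλ from -118.047° to +110.149° is -131.804°.
Midpoint longitude = -118.047° + (-131.804°)/2 = -118.047° − 65.902° = -183.949°.
Normalise into (−180°, 180°]: +176.051°.
(The naïve average (-118.047 + +110.149)/2 = -3.949° is on the wrong side of the globe.)

176.051°E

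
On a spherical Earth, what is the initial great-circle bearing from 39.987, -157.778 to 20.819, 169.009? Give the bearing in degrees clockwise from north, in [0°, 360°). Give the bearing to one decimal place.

Δλ = 169.009 − -157.778 = 326.787°; wrapped into (−180°, 180°]: -33.213°.
θ = atan2( sin Δλ · cos φ₂ , cos φ₁ · sin φ₂ − sin φ₁ · cos φ₂ · cos Δλ )
  = atan2(-0.51199, -0.23022) = -114.211° → normalised to [0°, 360°): 245.789°.

245.8°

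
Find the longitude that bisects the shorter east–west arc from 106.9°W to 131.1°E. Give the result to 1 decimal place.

Signed shortest Δλ from -106.9° to +131.1° is -122.0°.
Midpoint longitude = -106.9° + (-122.0°)/2 = -106.9° − 61.0° = -167.9°.
(The naïve average (-106.9 + +131.1)/2 = 12.1° is on the wrong side of the globe.)

167.9°W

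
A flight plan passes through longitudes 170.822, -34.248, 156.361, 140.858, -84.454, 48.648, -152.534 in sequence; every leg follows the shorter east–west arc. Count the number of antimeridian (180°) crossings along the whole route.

4

Leg 1: +170.822° → -34.248°, shortest Δλ = 154.93° (east) — crosses 180°.
Leg 2: -34.248° → +156.361°, shortest Δλ = -169.391° (west) — crosses 180°.
Leg 3: +156.361° → +140.858°, shortest Δλ = -15.503° (west) — does not cross 180°.
Leg 4: +140.858° → -84.454°, shortest Δλ = 134.688° (east) — crosses 180°.
Leg 5: -84.454° → +48.648°, shortest Δλ = 133.102° (east) — does not cross 180°.
Leg 6: +48.648° → -152.534°, shortest Δλ = 158.818° (east) — crosses 180°.
Total crossings: 4.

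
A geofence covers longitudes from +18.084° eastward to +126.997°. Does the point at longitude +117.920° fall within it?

Yes

Band width going east from +18.084° to +126.997°: ((126.997 − 18.084) mod 360) = 108.913°.
Offset of +117.920° east of the west edge: ((117.920 − 18.084) mod 360) = 99.836°.
99.836° ≤ 108.913° ⇒ inside.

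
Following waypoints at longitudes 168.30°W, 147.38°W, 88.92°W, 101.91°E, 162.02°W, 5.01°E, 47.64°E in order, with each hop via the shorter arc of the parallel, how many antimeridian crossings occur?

2

Leg 1: -168.30° → -147.38°, shortest Δλ = 20.92° (east) — does not cross 180°.
Leg 2: -147.38° → -88.92°, shortest Δλ = 58.46° (east) — does not cross 180°.
Leg 3: -88.92° → +101.91°, shortest Δλ = -169.17° (west) — crosses 180°.
Leg 4: +101.91° → -162.02°, shortest Δλ = 96.07° (east) — crosses 180°.
Leg 5: -162.02° → +5.01°, shortest Δλ = 167.03° (east) — does not cross 180°.
Leg 6: +5.01° → +47.64°, shortest Δλ = 42.63° (east) — does not cross 180°.
Total crossings: 2.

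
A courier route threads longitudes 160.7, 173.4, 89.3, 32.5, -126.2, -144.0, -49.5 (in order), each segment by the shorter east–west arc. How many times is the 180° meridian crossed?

Leg 1: +160.7° → +173.4°, shortest Δλ = 12.7° (east) — does not cross 180°.
Leg 2: +173.4° → +89.3°, shortest Δλ = -84.1° (west) — does not cross 180°.
Leg 3: +89.3° → +32.5°, shortest Δλ = -56.8° (west) — does not cross 180°.
Leg 4: +32.5° → -126.2°, shortest Δλ = -158.7° (west) — does not cross 180°.
Leg 5: -126.2° → -144.0°, shortest Δλ = -17.8° (west) — does not cross 180°.
Leg 6: -144.0° → -49.5°, shortest Δλ = 94.5° (east) — does not cross 180°.
Total crossings: 0.

0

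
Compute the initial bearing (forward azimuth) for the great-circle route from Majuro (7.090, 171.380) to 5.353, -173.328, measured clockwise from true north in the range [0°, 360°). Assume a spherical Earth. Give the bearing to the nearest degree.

96°

Δλ = -173.328 − 171.380 = -344.708°; wrapped into (−180°, 180°]: 15.292°.
θ = atan2( sin Δλ · cos φ₂ , cos φ₁ · sin φ₂ − sin φ₁ · cos φ₂ · cos Δλ )
  = atan2(0.26259, -0.02596) = 95.646° → normalised to [0°, 360°): 95.646°.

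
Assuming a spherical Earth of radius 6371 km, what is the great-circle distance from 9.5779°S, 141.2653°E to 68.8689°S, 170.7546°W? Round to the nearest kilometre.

Δλ = -170.7546 − 141.2653 = -312.0199°; wrapped into (−180°, 180°]: 47.9801°.
Δφ = -68.8689 − -9.5779 = -59.2910°.
a = sin²(Δφ/2) + cos φ₁ · cos φ₂ · sin²(Δλ/2) = 0.303424.
c = 2·atan2(√a, √(1−a)) = 1.16674 rad → d = 6371·c ≈ 7433.29 km.

7433 km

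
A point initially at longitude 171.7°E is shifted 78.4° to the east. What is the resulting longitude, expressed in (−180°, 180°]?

Start at +171.7°; shift +78.4° → +250.1°.
+250.1° lies outside (−180°, 180°]; subtract 360° → -109.9°.

109.9°W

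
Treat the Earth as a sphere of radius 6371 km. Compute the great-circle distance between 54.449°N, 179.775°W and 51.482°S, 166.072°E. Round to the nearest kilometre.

Δλ = 166.072 − -179.775 = 345.847°; wrapped into (−180°, 180°]: -14.153°.
Δφ = -51.482 − 54.449 = -105.931°.
a = sin²(Δφ/2) + cos φ₁ · cos φ₂ · sin²(Δλ/2) = 0.642735.
c = 2·atan2(√a, √(1−a)) = 1.86029 rad → d = 6371·c ≈ 11851.93 km.

11852 km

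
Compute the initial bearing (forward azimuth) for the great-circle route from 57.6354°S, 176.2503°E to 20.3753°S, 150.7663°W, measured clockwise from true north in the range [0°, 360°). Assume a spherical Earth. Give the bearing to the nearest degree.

47°

Δλ = -150.7663 − 176.2503 = -327.0166°; wrapped into (−180°, 180°]: 32.9834°.
θ = atan2( sin Δλ · cos φ₂ , cos φ₁ · sin φ₂ − sin φ₁ · cos φ₂ · cos Δλ )
  = atan2(0.51033, 0.47782) = 46.885° → normalised to [0°, 360°): 46.885°.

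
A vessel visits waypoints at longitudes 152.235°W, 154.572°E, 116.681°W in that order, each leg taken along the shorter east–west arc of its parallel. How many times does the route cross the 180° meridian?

Leg 1: -152.235° → +154.572°, shortest Δλ = -53.193° (west) — crosses 180°.
Leg 2: +154.572° → -116.681°, shortest Δλ = 88.747° (east) — crosses 180°.
Total crossings: 2.

2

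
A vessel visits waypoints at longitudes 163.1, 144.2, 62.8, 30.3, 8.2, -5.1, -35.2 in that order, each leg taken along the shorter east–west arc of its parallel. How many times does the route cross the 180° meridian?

0

Leg 1: +163.1° → +144.2°, shortest Δλ = -18.9° (west) — does not cross 180°.
Leg 2: +144.2° → +62.8°, shortest Δλ = -81.4° (west) — does not cross 180°.
Leg 3: +62.8° → +30.3°, shortest Δλ = -32.5° (west) — does not cross 180°.
Leg 4: +30.3° → +8.2°, shortest Δλ = -22.1° (west) — does not cross 180°.
Leg 5: +8.2° → -5.1°, shortest Δλ = -13.3° (west) — does not cross 180°.
Leg 6: -5.1° → -35.2°, shortest Δλ = -30.1° (west) — does not cross 180°.
Total crossings: 0.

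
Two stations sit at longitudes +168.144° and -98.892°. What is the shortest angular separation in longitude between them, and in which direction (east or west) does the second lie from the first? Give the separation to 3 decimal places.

92.964° east

Raw difference: -98.892 − 168.144 = -267.036°.
Normalise into (−180°, 180°]: -267.036° + 360° = 92.964°.
Positive ⇒ the second point lies to the east; separation 92.964°.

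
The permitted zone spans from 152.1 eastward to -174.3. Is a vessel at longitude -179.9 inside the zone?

Band width going east from +152.1° to -174.3°: ((-174.3 − 152.1) mod 360) = 33.6°.
Offset of -179.9° east of the west edge: ((-179.9 − 152.1) mod 360) = 28.0°.
28.0° ≤ 33.6° ⇒ inside.

Yes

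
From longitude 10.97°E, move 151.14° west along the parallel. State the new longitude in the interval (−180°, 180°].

140.17°W

Start at +10.97°; shift −151.14° → -140.17°.
-140.17° already lies in (−180°, 180°].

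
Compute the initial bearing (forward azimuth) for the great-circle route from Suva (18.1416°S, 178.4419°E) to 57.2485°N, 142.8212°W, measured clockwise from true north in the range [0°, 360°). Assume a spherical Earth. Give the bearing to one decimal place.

20.0°

Δλ = -142.8212 − 178.4419 = -321.2631°; wrapped into (−180°, 180°]: 38.7369°.
θ = atan2( sin Δλ · cos φ₂ , cos φ₁ · sin φ₂ − sin φ₁ · cos φ₂ · cos Δλ )
  = atan2(0.33853, 0.93061) = 19.990° → normalised to [0°, 360°): 19.990°.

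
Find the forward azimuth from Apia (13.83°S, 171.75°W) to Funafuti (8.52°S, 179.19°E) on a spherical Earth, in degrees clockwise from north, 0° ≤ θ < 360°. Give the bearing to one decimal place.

299.9°

Δλ = 179.19 − -171.75 = 350.94°; wrapped into (−180°, 180°]: -9.06°.
θ = atan2( sin Δλ · cos φ₂ , cos φ₁ · sin φ₂ − sin φ₁ · cos φ₂ · cos Δλ )
  = atan2(-0.15573, 0.08959) = -60.087° → normalised to [0°, 360°): 299.913°.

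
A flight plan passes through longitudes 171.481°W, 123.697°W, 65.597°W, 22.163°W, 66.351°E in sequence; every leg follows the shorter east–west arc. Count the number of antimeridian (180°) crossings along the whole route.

0

Leg 1: -171.481° → -123.697°, shortest Δλ = 47.784° (east) — does not cross 180°.
Leg 2: -123.697° → -65.597°, shortest Δλ = 58.1° (east) — does not cross 180°.
Leg 3: -65.597° → -22.163°, shortest Δλ = 43.434° (east) — does not cross 180°.
Leg 4: -22.163° → +66.351°, shortest Δλ = 88.514° (east) — does not cross 180°.
Total crossings: 0.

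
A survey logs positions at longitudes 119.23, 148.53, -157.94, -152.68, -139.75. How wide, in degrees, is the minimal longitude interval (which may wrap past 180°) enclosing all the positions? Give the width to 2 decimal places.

101.02°

Sort the longitudes: -157.94°, -152.68°, -139.75°, +119.23°, +148.53°.
Eastward gaps between consecutive values (wrapping around): 5.26°, 12.93°, 258.98°, 29.30°, 53.53°.
Largest gap = 258.98° ⇒ minimal covering band is its complement: 360° − 258.98° = 101.02°.
Band runs from +119.23° eastward to -139.75°, crossing the antimeridian.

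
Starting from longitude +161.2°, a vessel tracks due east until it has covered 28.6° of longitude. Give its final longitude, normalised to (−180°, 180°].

Start at +161.2°; shift +28.6° → +189.8°.
+189.8° lies outside (−180°, 180°]; subtract 360° → -170.2°.

-170.2°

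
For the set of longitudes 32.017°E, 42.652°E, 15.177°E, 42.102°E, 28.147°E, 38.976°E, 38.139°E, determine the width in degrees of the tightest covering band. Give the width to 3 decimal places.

27.475°

Sort the longitudes: +15.177°, +28.147°, +32.017°, +38.139°, +38.976°, +42.102°, +42.652°.
Eastward gaps between consecutive values (wrapping around): 12.970°, 3.870°, 6.122°, 0.837°, 3.126°, 0.550°, 332.525°.
Largest gap = 332.525° ⇒ minimal covering band is its complement: 360° − 332.525° = 27.475°.
Band runs from +15.177° eastward to +42.652°.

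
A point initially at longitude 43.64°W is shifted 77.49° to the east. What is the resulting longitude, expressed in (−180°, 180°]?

Start at -43.64°; shift +77.49° → +33.85°.
+33.85° already lies in (−180°, 180°].

33.85°E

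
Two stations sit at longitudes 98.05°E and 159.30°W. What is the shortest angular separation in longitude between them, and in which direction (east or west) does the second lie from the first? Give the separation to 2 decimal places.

Raw difference: -159.30 − 98.05 = -257.35°.
Normalise into (−180°, 180°]: -257.35° + 360° = 102.65°.
Positive ⇒ the second point lies to the east; separation 102.65°.

102.65° east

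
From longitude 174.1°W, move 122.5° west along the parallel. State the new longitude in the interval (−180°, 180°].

Start at -174.1°; shift −122.5° → -296.6°.
-296.6° lies outside (−180°, 180°]; add 360° → +63.4°.

63.4°E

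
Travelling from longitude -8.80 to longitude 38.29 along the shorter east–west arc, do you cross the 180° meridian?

Signed shortest Δλ = ((38.29 − -8.80 + 180) mod 360) − 180 = 47.09°.
Going east by 47.09° from -8.80° reaches +38.29° without touching 180°.

No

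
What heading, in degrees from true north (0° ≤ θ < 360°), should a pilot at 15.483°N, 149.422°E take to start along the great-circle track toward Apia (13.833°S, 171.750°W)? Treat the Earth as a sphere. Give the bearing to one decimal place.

125.4°

Δλ = -171.750 − 149.422 = -321.172°; wrapped into (−180°, 180°]: 38.828°.
θ = atan2( sin Δλ · cos φ₂ , cos φ₁ · sin φ₂ − sin φ₁ · cos φ₂ · cos Δλ )
  = atan2(0.60880, -0.43235) = 125.381° → normalised to [0°, 360°): 125.381°.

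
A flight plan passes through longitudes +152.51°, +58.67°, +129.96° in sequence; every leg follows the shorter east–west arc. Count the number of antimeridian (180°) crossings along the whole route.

Leg 1: +152.51° → +58.67°, shortest Δλ = -93.84° (west) — does not cross 180°.
Leg 2: +58.67° → +129.96°, shortest Δλ = 71.29° (east) — does not cross 180°.
Total crossings: 0.

0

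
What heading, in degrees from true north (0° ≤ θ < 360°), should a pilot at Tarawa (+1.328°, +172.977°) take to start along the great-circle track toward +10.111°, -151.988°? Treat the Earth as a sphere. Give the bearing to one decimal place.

74.5°

Δλ = -151.988 − 172.977 = -324.965°; wrapped into (−180°, 180°]: 35.035°.
θ = atan2( sin Δλ · cos φ₂ , cos φ₁ · sin φ₂ − sin φ₁ · cos φ₂ · cos Δλ )
  = atan2(0.56516, 0.15683) = 74.491° → normalised to [0°, 360°): 74.491°.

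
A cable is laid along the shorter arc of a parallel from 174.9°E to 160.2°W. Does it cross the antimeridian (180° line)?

Yes

Naïve |-160.2 − 174.9| = 335.1° > 180°, so the shorter arc goes the other way round — across 180°.
Signed shortest Δλ = ((-160.2 − 174.9 + 180) mod 360) − 180 = 24.9°.
Going east by 24.9° from +174.9° passes through 180° before reaching -160.2°.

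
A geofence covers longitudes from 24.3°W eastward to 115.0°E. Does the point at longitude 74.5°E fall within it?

Yes

Band width going east from -24.3° to +115.0°: ((115.0 − -24.3) mod 360) = 139.3°.
Offset of +74.5° east of the west edge: ((74.5 − -24.3) mod 360) = 98.8°.
98.8° ≤ 139.3° ⇒ inside.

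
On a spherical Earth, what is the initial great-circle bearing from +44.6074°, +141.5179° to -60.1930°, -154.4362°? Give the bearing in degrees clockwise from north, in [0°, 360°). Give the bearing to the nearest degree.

150°

Δλ = -154.4362 − 141.5179 = -295.9541°; wrapped into (−180°, 180°]: 64.0459°.
θ = atan2( sin Δλ · cos φ₂ , cos φ₁ · sin φ₂ − sin φ₁ · cos φ₂ · cos Δλ )
  = atan2(0.44695, -0.77052) = 149.884° → normalised to [0°, 360°): 149.884°.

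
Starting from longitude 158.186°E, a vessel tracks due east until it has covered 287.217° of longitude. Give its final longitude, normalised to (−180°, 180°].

85.403°E

Start at +158.186°; shift +287.217° → +445.403°.
+445.403° lies outside (−180°, 180°]; subtract 360° → +85.403°.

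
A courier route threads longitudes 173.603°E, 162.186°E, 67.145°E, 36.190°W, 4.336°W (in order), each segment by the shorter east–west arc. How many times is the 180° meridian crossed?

Leg 1: +173.603° → +162.186°, shortest Δλ = -11.417° (west) — does not cross 180°.
Leg 2: +162.186° → +67.145°, shortest Δλ = -95.041° (west) — does not cross 180°.
Leg 3: +67.145° → -36.190°, shortest Δλ = -103.335° (west) — does not cross 180°.
Leg 4: -36.190° → -4.336°, shortest Δλ = 31.854° (east) — does not cross 180°.
Total crossings: 0.

0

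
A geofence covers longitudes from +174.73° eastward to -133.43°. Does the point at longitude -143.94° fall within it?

Yes

Band width going east from +174.73° to -133.43°: ((-133.43 − 174.73) mod 360) = 51.84°.
Offset of -143.94° east of the west edge: ((-143.94 − 174.73) mod 360) = 41.33°.
41.33° ≤ 51.84° ⇒ inside.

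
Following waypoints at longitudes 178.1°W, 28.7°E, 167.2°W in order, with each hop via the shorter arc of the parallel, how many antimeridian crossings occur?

Leg 1: -178.1° → +28.7°, shortest Δλ = -153.2° (west) — crosses 180°.
Leg 2: +28.7° → -167.2°, shortest Δλ = 164.1° (east) — crosses 180°.
Total crossings: 2.

2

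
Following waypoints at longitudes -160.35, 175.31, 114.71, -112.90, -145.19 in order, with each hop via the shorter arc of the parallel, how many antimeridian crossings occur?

Leg 1: -160.35° → +175.31°, shortest Δλ = -24.34° (west) — crosses 180°.
Leg 2: +175.31° → +114.71°, shortest Δλ = -60.6° (west) — does not cross 180°.
Leg 3: +114.71° → -112.90°, shortest Δλ = 132.39° (east) — crosses 180°.
Leg 4: -112.90° → -145.19°, shortest Δλ = -32.29° (west) — does not cross 180°.
Total crossings: 2.

2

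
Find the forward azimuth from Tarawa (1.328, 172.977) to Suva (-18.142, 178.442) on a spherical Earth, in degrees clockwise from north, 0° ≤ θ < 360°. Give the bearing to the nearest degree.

165°

Δλ = 178.442 − 172.977 = 5.465°.
θ = atan2( sin Δλ · cos φ₂ , cos φ₁ · sin φ₂ − sin φ₁ · cos φ₂ · cos Δλ )
  = atan2(0.09050, -0.33321) = 164.805° → normalised to [0°, 360°): 164.805°.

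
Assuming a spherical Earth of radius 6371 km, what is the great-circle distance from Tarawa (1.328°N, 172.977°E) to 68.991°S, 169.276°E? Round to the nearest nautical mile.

4225 nmi

Δλ = 169.276 − 172.977 = -3.701°.
Δφ = -68.991 − 1.328 = -70.319°.
a = sin²(Δφ/2) + cos φ₁ · cos φ₂ · sin²(Δλ/2) = 0.331982.
c = 2·atan2(√a, √(1−a)) = 1.22809 rad → d = 6371·c ≈ 7824.17 km ≈ 4224.72 nmi.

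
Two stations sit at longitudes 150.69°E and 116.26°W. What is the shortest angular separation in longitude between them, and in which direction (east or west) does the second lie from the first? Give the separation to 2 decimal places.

93.05° east

Raw difference: -116.26 − 150.69 = -266.95°.
Normalise into (−180°, 180°]: -266.95° + 360° = 93.05°.
Positive ⇒ the second point lies to the east; separation 93.05°.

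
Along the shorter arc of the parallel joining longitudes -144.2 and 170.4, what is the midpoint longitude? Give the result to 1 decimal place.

Signed shortest Δλ from -144.2° to +170.4° is -45.4°.
Midpoint longitude = -144.2° + (-45.4°)/2 = -144.2° − 22.7° = -166.9°.
(The naïve average (-144.2 + +170.4)/2 = 13.1° is on the wrong side of the globe.)

-166.9°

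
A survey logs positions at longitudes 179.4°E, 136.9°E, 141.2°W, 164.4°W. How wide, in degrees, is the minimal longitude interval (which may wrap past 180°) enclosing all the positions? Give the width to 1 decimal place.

Sort the longitudes: -164.4°, -141.2°, +136.9°, +179.4°.
Eastward gaps between consecutive values (wrapping around): 23.2°, 278.1°, 42.5°, 16.2°.
Largest gap = 278.1° ⇒ minimal covering band is its complement: 360° − 278.1° = 81.9°.
Band runs from +136.9° eastward to -141.2°, crossing the antimeridian.

81.9°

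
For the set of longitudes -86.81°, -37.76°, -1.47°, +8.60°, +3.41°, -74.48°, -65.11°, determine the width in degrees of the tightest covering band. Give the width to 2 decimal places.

Sort the longitudes: -86.81°, -74.48°, -65.11°, -37.76°, -1.47°, +3.41°, +8.60°.
Eastward gaps between consecutive values (wrapping around): 12.33°, 9.37°, 27.35°, 36.29°, 4.88°, 5.19°, 264.59°.
Largest gap = 264.59° ⇒ minimal covering band is its complement: 360° − 264.59° = 95.41°.
Band runs from -86.81° eastward to +8.60°.

95.41°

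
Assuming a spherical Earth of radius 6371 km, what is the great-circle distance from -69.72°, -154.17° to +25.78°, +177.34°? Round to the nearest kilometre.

Δλ = 177.34 − -154.17 = 331.51°; wrapped into (−180°, 180°]: -28.49°.
Δφ = 25.78 − -69.72 = 95.50°.
a = sin²(Δφ/2) + cos φ₁ · cos φ₂ · sin²(Δλ/2) = 0.566821.
c = 2·atan2(√a, √(1−a)) = 1.70484 rad → d = 6371·c ≈ 10861.53 km.

10862 km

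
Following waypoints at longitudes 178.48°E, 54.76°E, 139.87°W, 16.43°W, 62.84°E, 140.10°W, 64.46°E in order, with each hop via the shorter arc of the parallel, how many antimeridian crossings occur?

3

Leg 1: +178.48° → +54.76°, shortest Δλ = -123.72° (west) — does not cross 180°.
Leg 2: +54.76° → -139.87°, shortest Δλ = 165.37° (east) — crosses 180°.
Leg 3: -139.87° → -16.43°, shortest Δλ = 123.44° (east) — does not cross 180°.
Leg 4: -16.43° → +62.84°, shortest Δλ = 79.27° (east) — does not cross 180°.
Leg 5: +62.84° → -140.10°, shortest Δλ = 157.06° (east) — crosses 180°.
Leg 6: -140.10° → +64.46°, shortest Δλ = -155.44° (west) — crosses 180°.
Total crossings: 3.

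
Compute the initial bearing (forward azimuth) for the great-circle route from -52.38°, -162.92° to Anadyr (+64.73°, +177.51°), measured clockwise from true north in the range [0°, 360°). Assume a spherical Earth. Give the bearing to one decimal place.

Δλ = 177.51 − -162.92 = 340.43°; wrapped into (−180°, 180°]: -19.57°.
θ = atan2( sin Δλ · cos φ₂ , cos φ₁ · sin φ₂ − sin φ₁ · cos φ₂ · cos Δλ )
  = atan2(-0.14299, 0.87060) = -9.327° → normalised to [0°, 360°): 350.673°.

350.7°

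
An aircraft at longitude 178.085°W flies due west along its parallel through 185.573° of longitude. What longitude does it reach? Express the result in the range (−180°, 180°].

3.658°W

Start at -178.085°; shift −185.573° → -363.658°.
-363.658° lies outside (−180°, 180°]; add 360° → -3.658°.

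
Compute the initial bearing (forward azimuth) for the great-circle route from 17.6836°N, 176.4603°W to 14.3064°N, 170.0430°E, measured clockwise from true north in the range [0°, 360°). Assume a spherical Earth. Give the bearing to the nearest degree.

257°

Δλ = 170.0430 − -176.4603 = 346.5033°; wrapped into (−180°, 180°]: -13.4967°.
θ = atan2( sin Δλ · cos φ₂ , cos φ₁ · sin φ₂ − sin φ₁ · cos φ₂ · cos Δλ )
  = atan2(-0.22615, -0.05078) = -102.655° → normalised to [0°, 360°): 257.345°.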